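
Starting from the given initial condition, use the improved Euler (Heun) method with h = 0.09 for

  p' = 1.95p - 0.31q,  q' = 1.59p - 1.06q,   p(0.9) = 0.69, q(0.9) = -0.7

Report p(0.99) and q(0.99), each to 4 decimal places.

0.8407, -0.5323

Heun on (p,q): k1 = f(s_n, state_n); k2 = f(s_n + h, state_n + h·k1); state_{n+1} = state_n + (h/2)·(k1 + k2).
0.900000: (0.690000, -0.700000)
  k1 = (1.562500, 1.839100)
  predictor → (0.830625, -0.534481)
  k2 = (1.785408, 1.887244)
  → (0.840656, -0.532315)
(p(0.99), q(0.99)) ≈ (0.8407, -0.5323)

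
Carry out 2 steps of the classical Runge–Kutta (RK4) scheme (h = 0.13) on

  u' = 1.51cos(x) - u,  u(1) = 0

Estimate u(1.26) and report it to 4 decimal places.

RK4: k1 = f(x_n, u_n); k2 = f(x_n + h/2, u_n + (h/2)·k1); k3 = f(x_n + h/2, u_n + (h/2)·k2); k4 = f(x_n + h, u_n + h·k3); u_{n+1} = u_n + (h/6)·(k1 + 2k2 + 2k3 + k4).
x=1.000000, u=0.000000:
  k1 = f(1.000000, 0.000000) = 0.815856
  k2 = f(1.065000, 0.053031) = 0.678571
  k3 = f(1.065000, 0.044107) = 0.687494
  k4 = f(1.130000, 0.089374) = 0.554882
  u ← 0.000000 + (0.13/6)·(k1 + 2k2 + 2k3 + k4) = 0.088895
x=1.130000, u=0.088895:
  k1 = f(1.130000, 0.088895) = 0.555361
  k2 = f(1.195000, 0.124994) = 0.429196
  k3 = f(1.195000, 0.116793) = 0.437397
  k4 = f(1.260000, 0.145757) = 0.316026
  u ← 0.088895 + (0.13/6)·(k1 + 2k2 + 2k3 + k4) = 0.145328
u(1.26) ≈ 0.1453

0.1453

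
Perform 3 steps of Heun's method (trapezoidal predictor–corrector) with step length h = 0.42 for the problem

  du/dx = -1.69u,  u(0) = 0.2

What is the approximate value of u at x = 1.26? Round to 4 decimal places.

0.0319

Heun: k1 = f(x_n, u_n); k2 = f(x_n + h, u_n + h·k1); u_{n+1} = u_n + (h/2)·(k1 + k2).
x=0.000000, u=0.200000:
  k1 = f(0.000000, 0.200000) = -0.338000
  k2 = f(0.420000, 0.058040) = -0.098088
  u ← 0.200000 + (0.42/2)·(-0.338000 + (-0.098088)) = 0.108422
x=0.420000, u=0.108422:
  k1 = f(0.420000, 0.108422) = -0.183233
  k2 = f(0.840000, 0.031464) = -0.053174
  u ← 0.108422 + (0.42/2)·(-0.183233 + (-0.053174)) = 0.058776
x=0.840000, u=0.058776:
  k1 = f(0.840000, 0.058776) = -0.099332
  k2 = f(1.260000, 0.017057) = -0.028826
  u ← 0.058776 + (0.42/2)·(-0.099332 + (-0.028826)) = 0.031863
u(1.26) ≈ 0.0319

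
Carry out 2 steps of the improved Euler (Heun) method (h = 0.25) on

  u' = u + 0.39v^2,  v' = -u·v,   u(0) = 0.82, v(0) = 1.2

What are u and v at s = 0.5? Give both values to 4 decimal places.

Heun on (u,v): k1 = f(s_n, state_n); k2 = f(s_n + h, state_n + h·k1); state_{n+1} = state_n + (h/2)·(k1 + k2).
0.000000: (0.820000, 1.200000)
  k1 = (1.381600, -0.984000)
  predictor → (1.165400, 0.954000)
  k2 = (1.520345, -1.111792)
  → (1.182743, 0.938026)
0.250000: (1.182743, 0.938026)
  k1 = (1.525901, -1.109444)
  predictor → (1.564218, 0.660665)
  k2 = (1.734445, -1.033425)
  → (1.590286, 0.670167)
(u(0.5), v(0.5)) ≈ (1.5903, 0.6702)

1.5903, 0.6702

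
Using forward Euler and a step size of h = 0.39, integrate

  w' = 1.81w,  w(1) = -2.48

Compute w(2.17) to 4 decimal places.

Euler: w_{n+1} = w_n + h·f(x_n, w_n).
x=1.000000, w=-2.480000: f=-4.488800 → w ← -2.480000 + 0.39·(-4.488800) = -4.230632
x=1.390000, w=-4.230632: f=-7.657444 → w ← -4.230632 + 0.39·(-7.657444) = -7.217035
x=1.780000, w=-7.217035: f=-13.062834 → w ← -7.217035 + 0.39·(-13.062834) = -12.311540
w(2.17) ≈ -12.3115

-12.3115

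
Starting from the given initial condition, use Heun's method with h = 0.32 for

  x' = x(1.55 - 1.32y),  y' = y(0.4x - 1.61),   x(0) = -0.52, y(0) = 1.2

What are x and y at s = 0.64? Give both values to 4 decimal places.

-0.7810, 0.4095

Heun on (x,y): k1 = f(s_n, state_n); k2 = f(s_n + h, state_n + h·k1); state_{n+1} = state_n + (h/2)·(k1 + k2).
0.000000: (-0.520000, 1.200000)
  k1 = (0.017680, -2.181600)
  predictor → (-0.514342, 0.501888)
  k2 = (-0.456483, -0.911297)
  → (-0.590208, 0.705137)
0.320000: (-0.590208, 0.705137)
  k1 = (-0.365469, -1.301741)
  predictor → (-0.707158, 0.288579)
  k2 = (-0.826721, -0.546242)
  → (-0.780959, 0.409459)
(x(0.64), y(0.64)) ≈ (-0.7810, 0.4095)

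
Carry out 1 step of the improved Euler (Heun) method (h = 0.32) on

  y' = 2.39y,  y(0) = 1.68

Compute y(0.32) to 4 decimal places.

3.4562

Heun: k1 = f(t_n, y_n); k2 = f(t_n + h, y_n + h·k1); y_{n+1} = y_n + (h/2)·(k1 + k2).
t=0.000000, y=1.680000:
  k1 = f(0.000000, 1.680000) = 4.015200
  k2 = f(0.320000, 2.964864) = 7.086025
  y ← 1.680000 + (0.32/2)·(4.015200 + 7.086025) = 3.456196
y(0.32) ≈ 3.4562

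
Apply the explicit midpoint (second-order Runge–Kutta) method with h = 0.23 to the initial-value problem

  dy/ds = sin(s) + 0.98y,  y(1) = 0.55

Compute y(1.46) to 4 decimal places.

1.3947

Midpoint: k1 = f(s_n, y_n); k2 = f(s_n + h/2, y_n + (h/2)·k1); y_{n+1} = y_n + h·k2.
s=1.000000, y=0.550000:
  k1 = f(1.000000, 0.550000) = 1.380471
  k2 = f(1.115000, 0.708754) = 1.592490
  y ← 0.550000 + 0.23·1.592490 = 0.916273
s=1.230000, y=0.916273:
  k1 = f(1.230000, 0.916273) = 1.840436
  k2 = f(1.345000, 1.127923) = 2.079980
  y ← 0.916273 + 0.23·2.079980 = 1.394668
y(1.46) ≈ 1.3947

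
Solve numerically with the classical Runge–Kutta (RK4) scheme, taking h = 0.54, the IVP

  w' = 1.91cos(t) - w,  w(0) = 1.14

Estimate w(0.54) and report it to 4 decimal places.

RK4: k1 = f(t_n, w_n); k2 = f(t_n + h/2, w_n + (h/2)·k1); k3 = f(t_n + h/2, w_n + (h/2)·k2); k4 = f(t_n + h, w_n + h·k3); w_{n+1} = w_n + (h/6)·(k1 + 2k2 + 2k3 + k4).
t=0.000000, w=1.140000:
  k1 = f(0.000000, 1.140000) = 0.770000
  k2 = f(0.270000, 1.347900) = 0.492902
  k3 = f(0.270000, 1.273084) = 0.567719
  k4 = f(0.540000, 1.446568) = 0.191655
  w ← 1.140000 + (0.54/6)·(k1 + 2k2 + 2k3 + k4) = 1.417461
w(0.54) ≈ 1.4175

1.4175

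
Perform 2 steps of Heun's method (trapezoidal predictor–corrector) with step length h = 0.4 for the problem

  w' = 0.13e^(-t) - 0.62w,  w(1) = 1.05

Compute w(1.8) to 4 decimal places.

0.6631

Heun: k1 = f(t_n, w_n); k2 = f(t_n + h, w_n + h·k1); w_{n+1} = w_n + (h/2)·(k1 + k2).
t=1.000000, w=1.050000:
  k1 = f(1.000000, 1.050000) = -0.603176
  k2 = f(1.400000, 0.808730) = -0.469355
  w ← 1.050000 + (0.4/2)·(-0.603176 + (-0.469355)) = 0.835494
t=1.400000, w=0.835494:
  k1 = f(1.400000, 0.835494) = -0.485949
  k2 = f(1.800000, 0.641114) = -0.376002
  w ← 0.835494 + (0.4/2)·(-0.485949 + (-0.376002)) = 0.663104
w(1.8) ≈ 0.6631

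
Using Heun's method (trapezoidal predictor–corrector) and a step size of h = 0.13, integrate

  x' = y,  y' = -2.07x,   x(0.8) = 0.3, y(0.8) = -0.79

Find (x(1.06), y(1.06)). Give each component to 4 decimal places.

Heun on (x,y): k1 = f(s_n, state_n); k2 = f(s_n + h, state_n + h·k1); state_{n+1} = state_n + (h/2)·(k1 + k2).
0.800000: (0.300000, -0.790000)
  k1 = (-0.790000, -0.621000)
  predictor → (0.197300, -0.870730)
  k2 = (-0.870730, -0.408411)
  → (0.192053, -0.856912)
0.930000: (0.192053, -0.856912)
  k1 = (-0.856912, -0.397549)
  predictor → (0.080654, -0.908593)
  k2 = (-0.908593, -0.166954)
  → (0.077295, -0.893604)
(x(1.06), y(1.06)) ≈ (0.0773, -0.8936)

0.0773, -0.8936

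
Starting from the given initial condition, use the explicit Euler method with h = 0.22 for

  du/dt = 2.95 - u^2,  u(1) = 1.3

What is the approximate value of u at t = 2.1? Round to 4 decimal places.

1.7170

Euler: u_{n+1} = u_n + h·f(t_n, u_n).
t=1.000000, u=1.300000: f=1.260000 → u ← 1.300000 + 0.22·1.260000 = 1.577200
t=1.220000, u=1.577200: f=0.462440 → u ← 1.577200 + 0.22·0.462440 = 1.678937
t=1.440000, u=1.678937: f=0.131171 → u ← 1.678937 + 0.22·0.131171 = 1.707794
t=1.660000, u=1.707794: f=0.033438 → u ← 1.707794 + 0.22·0.033438 = 1.715151
t=1.880000, u=1.715151: f=0.008258 → u ← 1.715151 + 0.22·0.008258 = 1.716968
u(2.1) ≈ 1.7170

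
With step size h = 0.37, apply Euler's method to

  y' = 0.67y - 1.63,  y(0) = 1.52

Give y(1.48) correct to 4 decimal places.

Euler: y_{n+1} = y_n + h·f(t_n, y_n).
t=0.000000, y=1.520000: f=-0.611600 → y ← 1.520000 + 0.37·(-0.611600) = 1.293708
t=0.370000, y=1.293708: f=-0.763216 → y ← 1.293708 + 0.37·(-0.763216) = 1.011318
t=0.740000, y=1.011318: f=-0.952417 → y ← 1.011318 + 0.37·(-0.952417) = 0.658924
t=1.110000, y=0.658924: f=-1.188521 → y ← 0.658924 + 0.37·(-1.188521) = 0.219171
y(1.48) ≈ 0.2192

0.2192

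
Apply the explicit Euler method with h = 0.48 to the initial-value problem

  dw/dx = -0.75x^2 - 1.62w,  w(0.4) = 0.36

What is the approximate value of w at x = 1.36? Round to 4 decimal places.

-0.2738

Euler: w_{n+1} = w_n + h·f(x_n, w_n).
x=0.400000, w=0.360000: f=-0.703200 → w ← 0.360000 + 0.48·(-0.703200) = 0.022464
x=0.880000, w=0.022464: f=-0.617192 → w ← 0.022464 + 0.48·(-0.617192) = -0.273788
w(1.36) ≈ -0.2738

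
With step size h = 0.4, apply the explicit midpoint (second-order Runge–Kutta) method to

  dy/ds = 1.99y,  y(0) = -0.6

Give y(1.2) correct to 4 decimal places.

-5.6589

Midpoint: k1 = f(s_n, y_n); k2 = f(s_n + h/2, y_n + (h/2)·k1); y_{n+1} = y_n + h·k2.
s=0.000000, y=-0.600000:
  k1 = f(0.000000, -0.600000) = -1.194000
  k2 = f(0.200000, -0.838800) = -1.669212
  y ← -0.600000 + 0.4·(-1.669212) = -1.267685
s=0.400000, y=-1.267685:
  k1 = f(0.400000, -1.267685) = -2.522693
  k2 = f(0.600000, -1.772223) = -3.526724
  y ← -1.267685 + 0.4·(-3.526724) = -2.678375
s=0.800000, y=-2.678375:
  k1 = f(0.800000, -2.678375) = -5.329965
  k2 = f(1.000000, -3.744368) = -7.451292
  y ← -2.678375 + 0.4·(-7.451292) = -5.658891
y(1.2) ≈ -5.6589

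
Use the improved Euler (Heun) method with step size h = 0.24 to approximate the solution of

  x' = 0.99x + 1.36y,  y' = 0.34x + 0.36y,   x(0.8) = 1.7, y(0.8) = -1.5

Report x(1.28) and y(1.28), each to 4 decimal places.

Heun on (x,y): k1 = f(t_n, state_n); k2 = f(t_n + h, state_n + h·k1); state_{n+1} = state_n + (h/2)·(k1 + k2).
0.800000: (1.700000, -1.500000)
  k1 = (-0.357000, 0.038000)
  predictor → (1.614320, -1.490880)
  k2 = (-0.429420, 0.012152)
  → (1.605630, -1.493982)
1.040000: (1.605630, -1.493982)
  k1 = (-0.442242, 0.008081)
  predictor → (1.499492, -1.492042)
  k2 = (-0.544681, -0.027308)
  → (1.487199, -1.496289)
(x(1.28), y(1.28)) ≈ (1.4872, -1.4963)

1.4872, -1.4963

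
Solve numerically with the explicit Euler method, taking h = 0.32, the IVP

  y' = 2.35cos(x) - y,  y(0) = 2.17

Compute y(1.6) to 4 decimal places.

1.4885

Euler: y_{n+1} = y_n + h·f(x_n, y_n).
x=0.000000, y=2.170000: f=0.180000 → y ← 2.170000 + 0.32·0.180000 = 2.227600
x=0.320000, y=2.227600: f=0.003103 → y ← 2.227600 + 0.32·0.003103 = 2.228593
x=0.640000, y=2.228593: f=-0.343668 → y ← 2.228593 + 0.32·(-0.343668) = 2.118619
x=0.960000, y=2.118619: f=-0.770847 → y ← 2.118619 + 0.32·(-0.770847) = 1.871948
x=1.280000, y=1.871948: f=-1.198167 → y ← 1.871948 + 0.32·(-1.198167) = 1.488535
y(1.6) ≈ 1.4885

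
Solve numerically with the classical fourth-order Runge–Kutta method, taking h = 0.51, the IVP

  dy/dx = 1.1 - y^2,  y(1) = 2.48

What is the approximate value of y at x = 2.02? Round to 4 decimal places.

1.1314

RK4: k1 = f(x_n, y_n); k2 = f(x_n + h/2, y_n + (h/2)·k1); k3 = f(x_n + h/2, y_n + (h/2)·k2); k4 = f(x_n + h, y_n + h·k3); y_{n+1} = y_n + (h/6)·(k1 + 2k2 + 2k3 + k4).
x=1.000000, y=2.480000:
  k1 = f(1.000000, 2.480000) = -5.050400
  k2 = f(1.255000, 1.192148) = -0.321217
  k3 = f(1.255000, 2.398090) = -4.650834
  k4 = f(1.510000, 0.108075) = 1.088320
  y ← 2.480000 + (0.51/6)·(k1 + 2k2 + 2k3 + k4) = 1.297975
x=1.510000, y=1.297975:
  k1 = f(1.510000, 1.297975) = -0.584738
  k2 = f(1.765000, 1.148866) = -0.219894
  k3 = f(1.765000, 1.241902) = -0.442319
  k4 = f(2.020000, 1.072392) = -0.050024
  y ← 1.297975 + (0.51/6)·(k1 + 2k2 + 2k3 + k4) = 1.131444
y(2.02) ≈ 1.1314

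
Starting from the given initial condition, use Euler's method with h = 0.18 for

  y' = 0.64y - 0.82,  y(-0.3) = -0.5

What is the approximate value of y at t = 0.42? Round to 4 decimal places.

Euler: y_{n+1} = y_n + h·f(t_n, y_n).
t=-0.300000, y=-0.500000: f=-1.140000 → y ← -0.500000 + 0.18·(-1.140000) = -0.705200
t=-0.120000, y=-0.705200: f=-1.271328 → y ← -0.705200 + 0.18·(-1.271328) = -0.934039
t=0.060000, y=-0.934039: f=-1.417785 → y ← -0.934039 + 0.18·(-1.417785) = -1.189240
t=0.240000, y=-1.189240: f=-1.581114 → y ← -1.189240 + 0.18·(-1.581114) = -1.473841
y(0.42) ≈ -1.4738

-1.4738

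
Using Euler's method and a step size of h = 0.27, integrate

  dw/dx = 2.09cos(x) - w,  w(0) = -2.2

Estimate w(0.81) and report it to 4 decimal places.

Euler: w_{n+1} = w_n + h·f(x_n, w_n).
x=0.000000, w=-2.200000: f=4.290000 → w ← -2.200000 + 0.27·4.290000 = -1.041700
x=0.270000, w=-1.041700: f=3.055981 → w ← -1.041700 + 0.27·3.055981 = -0.216585
x=0.540000, w=-0.216585: f=2.009196 → w ← -0.216585 + 0.27·2.009196 = 0.325898
w(0.81) ≈ 0.3259

0.3259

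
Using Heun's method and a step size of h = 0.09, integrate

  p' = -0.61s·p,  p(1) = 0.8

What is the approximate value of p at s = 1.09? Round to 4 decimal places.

Heun: k1 = f(s_n, p_n); k2 = f(s_n + h, p_n + h·k1); p_{n+1} = p_n + (h/2)·(k1 + k2).
s=1.000000, p=0.800000:
  k1 = f(1.000000, 0.800000) = -0.488000
  k2 = f(1.090000, 0.756080) = -0.502718
  p ← 0.800000 + (0.09/2)·(-0.488000 + (-0.502718)) = 0.755418
p(1.09) ≈ 0.7554

0.7554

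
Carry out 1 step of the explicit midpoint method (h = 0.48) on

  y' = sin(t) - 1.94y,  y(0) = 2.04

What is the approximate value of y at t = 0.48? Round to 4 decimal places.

Midpoint: k1 = f(t_n, y_n); k2 = f(t_n + h/2, y_n + (h/2)·k1); y_{n+1} = y_n + h·k2.
t=0.000000, y=2.040000:
  k1 = f(0.000000, 2.040000) = -3.957600
  k2 = f(0.240000, 1.090176) = -1.877239
  y ← 2.040000 + 0.48·(-1.877239) = 1.138925
y(0.48) ≈ 1.1389

1.1389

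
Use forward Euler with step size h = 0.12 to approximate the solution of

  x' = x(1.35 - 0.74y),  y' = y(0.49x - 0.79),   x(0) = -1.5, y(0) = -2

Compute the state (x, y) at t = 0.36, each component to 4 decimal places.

-3.3519, -0.9655

Euler on (x,y): x_{n+1} = x_n + h·x', y_{n+1} = y_n + h·y'.
0.000000: (-1.500000, -2.000000); f=(-4.245000, 3.050000) → (-2.009400, -1.634000)
0.120000: (-2.009400, -1.634000); f=(-5.142376, 2.899706) → (-2.626485, -1.286035)
0.240000: (-2.626485, -1.286035); f=(-6.045292, 2.671067) → (-3.351920, -0.965507)
(x(0.36), y(0.36)) ≈ (-3.3519, -0.9655)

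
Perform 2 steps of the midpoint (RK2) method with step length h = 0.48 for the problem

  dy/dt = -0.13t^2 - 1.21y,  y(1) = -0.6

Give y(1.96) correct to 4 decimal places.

-0.3980

Midpoint: k1 = f(t_n, y_n); k2 = f(t_n + h/2, y_n + (h/2)·k1); y_{n+1} = y_n + h·k2.
t=1.000000, y=-0.600000:
  k1 = f(1.000000, -0.600000) = 0.596000
  k2 = f(1.240000, -0.456960) = 0.353034
  y ← -0.600000 + 0.48·0.353034 = -0.430544
t=1.480000, y=-0.430544:
  k1 = f(1.480000, -0.430544) = 0.236206
  k2 = f(1.720000, -0.373854) = 0.067772
  y ← -0.430544 + 0.48·0.067772 = -0.398013
y(1.96) ≈ -0.3980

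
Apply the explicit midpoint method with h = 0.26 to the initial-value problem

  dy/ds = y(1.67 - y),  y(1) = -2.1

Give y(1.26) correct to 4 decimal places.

Midpoint: k1 = f(s_n, y_n); k2 = f(s_n + h/2, y_n + (h/2)·k1); y_{n+1} = y_n + h·k2.
s=1.000000, y=-2.100000:
  k1 = f(1.000000, -2.100000) = -7.917000
  k2 = f(1.130000, -3.129210) = -15.017736
  y ← -2.100000 + 0.26·(-15.017736) = -6.004611
y(1.26) ≈ -6.0046

-6.0046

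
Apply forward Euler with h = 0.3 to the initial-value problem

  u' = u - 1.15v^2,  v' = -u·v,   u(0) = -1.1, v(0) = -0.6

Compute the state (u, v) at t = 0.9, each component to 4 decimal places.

-3.3845, -1.9564

Euler on (u,v): u_{n+1} = u_n + h·u', v_{n+1} = v_n + h·v'.
0.000000: (-1.100000, -0.600000); f=(-1.514000, -0.660000) → (-1.554200, -0.798000)
0.300000: (-1.554200, -0.798000); f=(-2.286525, -1.240252) → (-2.240157, -1.170075)
0.600000: (-2.240157, -1.170075); f=(-3.814596, -2.621153) → (-3.384536, -1.956421)
(u(0.9), v(0.9)) ≈ (-3.3845, -1.9564)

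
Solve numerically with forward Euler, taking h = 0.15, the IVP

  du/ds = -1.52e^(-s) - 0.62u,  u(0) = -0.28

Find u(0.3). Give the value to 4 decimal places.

Euler: u_{n+1} = u_n + h·f(s_n, u_n).
s=0.000000, u=-0.280000: f=-1.346400 → u ← -0.280000 + 0.15·(-1.346400) = -0.481960
s=0.150000, u=-0.481960: f=-1.009461 → u ← -0.481960 + 0.15·(-1.009461) = -0.633379
u(0.3) ≈ -0.6334

-0.6334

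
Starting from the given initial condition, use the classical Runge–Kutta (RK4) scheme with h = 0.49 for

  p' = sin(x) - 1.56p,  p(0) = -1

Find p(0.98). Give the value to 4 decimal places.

0.0601

RK4: k1 = f(x_n, p_n); k2 = f(x_n + h/2, p_n + (h/2)·k1); k3 = f(x_n + h/2, p_n + (h/2)·k2); k4 = f(x_n + h, p_n + h·k3); p_{n+1} = p_n + (h/6)·(k1 + 2k2 + 2k3 + k4).
x=0.000000, p=-1.000000:
  k1 = f(0.000000, -1.000000) = 1.560000
  k2 = f(0.245000, -0.617800) = 1.206324
  k3 = f(0.245000, -0.704451) = 1.341499
  k4 = f(0.490000, -0.342665) = 1.005184
  p ← -1.000000 + (0.49/6)·(k1 + 2k2 + 2k3 + k4) = -0.374365
x=0.490000, p=-0.374365:
  k1 = f(0.490000, -0.374365) = 1.054636
  k2 = f(0.735000, -0.115980) = 0.851515
  k3 = f(0.735000, -0.165744) = 0.929148
  k4 = f(0.980000, 0.080917) = 0.704267
  p ← -0.374365 + (0.49/6)·(k1 + 2k2 + 2k3 + k4) = 0.060120
p(0.98) ≈ 0.0601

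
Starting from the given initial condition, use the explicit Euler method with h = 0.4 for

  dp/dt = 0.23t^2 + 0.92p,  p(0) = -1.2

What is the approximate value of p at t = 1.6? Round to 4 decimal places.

Euler: p_{n+1} = p_n + h·f(t_n, p_n).
t=0.000000, p=-1.200000: f=-1.104000 → p ← -1.200000 + 0.4·(-1.104000) = -1.641600
t=0.400000, p=-1.641600: f=-1.473472 → p ← -1.641600 + 0.4·(-1.473472) = -2.230989
t=0.800000, p=-2.230989: f=-1.905310 → p ← -2.230989 + 0.4·(-1.905310) = -2.993113
t=1.200000, p=-2.993113: f=-2.422464 → p ← -2.993113 + 0.4·(-2.422464) = -3.962098
p(1.6) ≈ -3.9621

-3.9621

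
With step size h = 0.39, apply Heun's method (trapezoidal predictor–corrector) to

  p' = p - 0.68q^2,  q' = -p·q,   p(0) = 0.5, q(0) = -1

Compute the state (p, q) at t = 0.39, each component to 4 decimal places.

Heun on (p,q): k1 = f(t_n, state_n); k2 = f(t_n + h, state_n + h·k1); state_{n+1} = state_n + (h/2)·(k1 + k2).
0.000000: (0.500000, -1.000000)
  k1 = (-0.180000, 0.500000)
  predictor → (0.429800, -0.805000)
  k2 = (-0.010857, 0.345989)
  → (0.462783, -0.835032)
(p(0.39), q(0.39)) ≈ (0.4628, -0.8350)

0.4628, -0.8350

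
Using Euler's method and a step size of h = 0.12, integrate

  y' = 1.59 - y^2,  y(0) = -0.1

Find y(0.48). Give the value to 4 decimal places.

Euler: y_{n+1} = y_n + h·f(t_n, y_n).
t=0.000000, y=-0.100000: f=1.580000 → y ← -0.100000 + 0.12·1.580000 = 0.089600
t=0.120000, y=0.089600: f=1.581972 → y ← 0.089600 + 0.12·1.581972 = 0.279437
t=0.240000, y=0.279437: f=1.511915 → y ← 0.279437 + 0.12·1.511915 = 0.460866
t=0.360000, y=0.460866: f=1.377602 → y ← 0.460866 + 0.12·1.377602 = 0.626179
y(0.48) ≈ 0.6262

0.6262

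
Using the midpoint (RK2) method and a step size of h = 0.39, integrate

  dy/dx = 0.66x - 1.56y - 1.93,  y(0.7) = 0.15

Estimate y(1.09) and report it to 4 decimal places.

-0.2617

Midpoint: k1 = f(x_n, y_n); k2 = f(x_n + h/2, y_n + (h/2)·k1); y_{n+1} = y_n + h·k2.
x=0.700000, y=0.150000:
  k1 = f(0.700000, 0.150000) = -1.702000
  k2 = f(0.895000, -0.181890) = -1.055552
  y ← 0.150000 + 0.39·(-1.055552) = -0.261665
y(1.09) ≈ -0.2617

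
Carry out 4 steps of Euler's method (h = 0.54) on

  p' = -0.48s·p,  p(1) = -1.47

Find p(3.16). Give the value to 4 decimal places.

-0.0968

Euler: p_{n+1} = p_n + h·f(s_n, p_n).
s=1.000000, p=-1.470000: f=0.705600 → p ← -1.470000 + 0.54·0.705600 = -1.088976
s=1.540000, p=-1.088976: f=0.804971 → p ← -1.088976 + 0.54·0.804971 = -0.654292
s=2.080000, p=-0.654292: f=0.653245 → p ← -0.654292 + 0.54·0.653245 = -0.301539
s=2.620000, p=-0.301539: f=0.379216 → p ← -0.301539 + 0.54·0.379216 = -0.096763
p(3.16) ≈ -0.0968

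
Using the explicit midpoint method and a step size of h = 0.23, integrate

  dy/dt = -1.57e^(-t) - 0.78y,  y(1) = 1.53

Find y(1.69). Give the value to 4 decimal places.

Midpoint: k1 = f(t_n, y_n); k2 = f(t_n + h/2, y_n + (h/2)·k1); y_{n+1} = y_n + h·k2.
t=1.000000, y=1.530000:
  k1 = f(1.000000, 1.530000) = -1.770971
  k2 = f(1.115000, 1.326338) = -1.549371
  y ← 1.530000 + 0.23·(-1.549371) = 1.173645
t=1.230000, y=1.173645:
  k1 = f(1.230000, 1.173645) = -1.374342
  k2 = f(1.345000, 1.015595) = -1.201212
  y ← 1.173645 + 0.23·(-1.201212) = 0.897366
t=1.460000, y=0.897366:
  k1 = f(1.460000, 0.897366) = -1.064556
  k2 = f(1.575000, 0.774942) = -0.929457
  y ← 0.897366 + 0.23·(-0.929457) = 0.683591
y(1.69) ≈ 0.6836

0.6836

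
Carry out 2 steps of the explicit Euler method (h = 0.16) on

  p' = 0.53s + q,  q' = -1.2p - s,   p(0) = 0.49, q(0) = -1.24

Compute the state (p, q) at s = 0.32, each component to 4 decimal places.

0.0917, -1.4157

Euler on (p,q): p_{n+1} = p_n + h·p', q_{n+1} = q_n + h·q'.
0.000000: (0.490000, -1.240000); f=(-1.240000, -0.588000) → (0.291600, -1.334080)
0.160000: (0.291600, -1.334080); f=(-1.249280, -0.509920) → (0.091715, -1.415667)
(p(0.32), q(0.32)) ≈ (0.0917, -1.4157)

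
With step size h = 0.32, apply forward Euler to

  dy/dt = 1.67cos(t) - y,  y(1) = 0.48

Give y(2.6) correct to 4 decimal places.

-0.3298

Euler: y_{n+1} = y_n + h·f(t_n, y_n).
t=1.000000, y=0.480000: f=0.422305 → y ← 0.480000 + 0.32·0.422305 = 0.615138
t=1.320000, y=0.615138: f=-0.200685 → y ← 0.615138 + 0.32·(-0.200685) = 0.550918
t=1.640000, y=0.550918: f=-0.666396 → y ← 0.550918 + 0.32·(-0.666396) = 0.337672
t=1.960000, y=0.337672: f=-0.971356 → y ← 0.337672 + 0.32·(-0.971356) = 0.026838
t=2.280000, y=0.026838: f=-1.114391 → y ← 0.026838 + 0.32·(-1.114391) = -0.329767
y(2.6) ≈ -0.3298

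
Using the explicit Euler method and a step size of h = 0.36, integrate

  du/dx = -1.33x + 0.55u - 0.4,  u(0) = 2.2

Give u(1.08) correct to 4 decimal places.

2.7082

Euler: u_{n+1} = u_n + h·f(x_n, u_n).
x=0.000000, u=2.200000: f=0.810000 → u ← 2.200000 + 0.36·0.810000 = 2.491600
x=0.360000, u=2.491600: f=0.491580 → u ← 2.491600 + 0.36·0.491580 = 2.668569
x=0.720000, u=2.668569: f=0.110113 → u ← 2.668569 + 0.36·0.110113 = 2.708209
u(1.08) ≈ 2.7082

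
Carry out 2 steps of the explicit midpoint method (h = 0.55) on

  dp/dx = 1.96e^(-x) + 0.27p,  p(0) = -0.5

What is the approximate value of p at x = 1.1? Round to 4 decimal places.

Midpoint: k1 = f(x_n, p_n); k2 = f(x_n + h/2, p_n + (h/2)·k1); p_{n+1} = p_n + h·k2.
x=0.000000, p=-0.500000:
  k1 = f(0.000000, -0.500000) = 1.825000
  k2 = f(0.275000, 0.001875) = 1.489268
  p ← -0.500000 + 0.55·1.489268 = 0.319097
x=0.550000, p=0.319097:
  k1 = f(0.550000, 0.319097) = 1.216978
  k2 = f(0.825000, 0.653766) = 1.035457
  p ← 0.319097 + 0.55·1.035457 = 0.888599
p(1.1) ≈ 0.8886

0.8886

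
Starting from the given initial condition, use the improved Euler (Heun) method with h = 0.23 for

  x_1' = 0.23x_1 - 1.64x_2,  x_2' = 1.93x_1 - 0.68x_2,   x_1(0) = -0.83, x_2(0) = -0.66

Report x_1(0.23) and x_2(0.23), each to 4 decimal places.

-0.5695, -0.8590

Heun on (x_1,x_2): k1 = f(x_n, state_n); k2 = f(x_n + h, state_n + h·k1); state_{n+1} = state_n + (h/2)·(k1 + k2).
0.000000: (-0.830000, -0.660000)
  k1 = (0.891500, -1.153100)
  predictor → (-0.624955, -0.925213)
  k2 = (1.373610, -0.577018)
  → (-0.569512, -0.858964)
(x_1(0.23), x_2(0.23)) ≈ (-0.5695, -0.8590)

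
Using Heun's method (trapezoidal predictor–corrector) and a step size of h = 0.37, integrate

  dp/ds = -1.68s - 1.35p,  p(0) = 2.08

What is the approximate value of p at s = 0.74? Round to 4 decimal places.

Heun: k1 = f(s_n, p_n); k2 = f(s_n + h, p_n + h·k1); p_{n+1} = p_n + (h/2)·(k1 + k2).
s=0.000000, p=2.080000:
  k1 = f(0.000000, 2.080000) = -2.808000
  k2 = f(0.370000, 1.041040) = -2.027004
  p ← 2.080000 + (0.37/2)·(-2.808000 + (-2.027004)) = 1.185524
s=0.370000, p=1.185524:
  k1 = f(0.370000, 1.185524) = -2.222058
  k2 = f(0.740000, 0.363363) = -1.733740
  p ← 1.185524 + (0.37/2)·(-2.222058 + (-1.733740)) = 0.453702
p(0.74) ≈ 0.4537

0.4537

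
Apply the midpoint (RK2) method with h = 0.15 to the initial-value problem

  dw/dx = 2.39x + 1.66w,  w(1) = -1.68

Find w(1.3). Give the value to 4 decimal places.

Midpoint: k1 = f(x_n, w_n); k2 = f(x_n + h/2, w_n + (h/2)·k1); w_{n+1} = w_n + h·k2.
x=1.000000, w=-1.680000:
  k1 = f(1.000000, -1.680000) = -0.398800
  k2 = f(1.075000, -1.709910) = -0.269201
  w ← -1.680000 + 0.15·(-0.269201) = -1.720380
x=1.150000, w=-1.720380:
  k1 = f(1.150000, -1.720380) = -0.107331
  k2 = f(1.225000, -1.728430) = 0.058556
  w ← -1.720380 + 0.15·0.058556 = -1.711597
w(1.3) ≈ -1.7116

-1.7116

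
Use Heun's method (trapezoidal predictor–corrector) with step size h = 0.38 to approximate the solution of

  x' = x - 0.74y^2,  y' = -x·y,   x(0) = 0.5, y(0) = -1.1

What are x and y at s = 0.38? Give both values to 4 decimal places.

Heun on (x,y): k1 = f(s_n, state_n); k2 = f(s_n + h, state_n + h·k1); state_{n+1} = state_n + (h/2)·(k1 + k2).
0.000000: (0.500000, -1.100000)
  k1 = (-0.395400, 0.550000)
  predictor → (0.349748, -0.891000)
  k2 = (-0.237724, 0.311625)
  → (0.379706, -0.936291)
(x(0.38), y(0.38)) ≈ (0.3797, -0.9363)

0.3797, -0.9363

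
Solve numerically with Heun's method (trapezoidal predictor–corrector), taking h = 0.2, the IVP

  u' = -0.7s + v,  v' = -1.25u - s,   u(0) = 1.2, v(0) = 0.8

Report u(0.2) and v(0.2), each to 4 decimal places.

Heun on (u,v): k1 = f(s_n, state_n); k2 = f(s_n + h, state_n + h·k1); state_{n+1} = state_n + (h/2)·(k1 + k2).
0.000000: (1.200000, 0.800000)
  k1 = (0.800000, -1.500000)
  predictor → (1.360000, 0.500000)
  k2 = (0.360000, -1.900000)
  → (1.316000, 0.460000)
(u(0.2), v(0.2)) ≈ (1.3160, 0.4600)

1.3160, 0.4600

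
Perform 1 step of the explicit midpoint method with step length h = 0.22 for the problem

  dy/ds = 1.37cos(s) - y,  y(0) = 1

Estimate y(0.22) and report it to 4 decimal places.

1.0706

Midpoint: k1 = f(s_n, y_n); k2 = f(s_n + h/2, y_n + (h/2)·k1); y_{n+1} = y_n + h·k2.
s=0.000000, y=1.000000:
  k1 = f(0.000000, 1.000000) = 0.370000
  k2 = f(0.110000, 1.040700) = 0.321020
  y ← 1.000000 + 0.22·0.321020 = 1.070624
y(0.22) ≈ 1.0706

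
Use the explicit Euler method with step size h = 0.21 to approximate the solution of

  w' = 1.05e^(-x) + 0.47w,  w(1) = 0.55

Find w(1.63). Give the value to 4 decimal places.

Euler: w_{n+1} = w_n + h·f(x_n, w_n).
x=1.000000, w=0.550000: f=0.644773 → w ← 0.550000 + 0.21·0.644773 = 0.685402
x=1.210000, w=0.685402: f=0.635246 → w ← 0.685402 + 0.21·0.635246 = 0.818804
x=1.420000, w=0.818804: f=0.638638 → w ← 0.818804 + 0.21·0.638638 = 0.952918
w(1.63) ≈ 0.9529

0.9529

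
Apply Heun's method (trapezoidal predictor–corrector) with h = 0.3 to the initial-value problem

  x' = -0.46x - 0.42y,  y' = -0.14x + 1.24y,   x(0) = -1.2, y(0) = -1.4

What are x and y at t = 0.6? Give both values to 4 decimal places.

-0.4682, -2.7973

Heun on (x,y): k1 = f(t_n, state_n); k2 = f(t_n + h, state_n + h·k1); state_{n+1} = state_n + (h/2)·(k1 + k2).
0.000000: (-1.200000, -1.400000)
  k1 = (1.140000, -1.568000)
  predictor → (-0.858000, -1.870400)
  k2 = (1.180248, -2.199176)
  → (-0.851963, -1.965076)
0.300000: (-0.851963, -1.965076)
  k1 = (1.217235, -2.317420)
  predictor → (-0.486792, -2.660302)
  k2 = (1.341251, -3.230624)
  → (-0.468190, -2.797283)
(x(0.6), y(0.6)) ≈ (-0.4682, -2.7973)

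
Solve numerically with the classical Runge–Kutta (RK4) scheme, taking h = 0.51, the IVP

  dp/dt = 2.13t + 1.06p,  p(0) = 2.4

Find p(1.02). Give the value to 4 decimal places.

8.7131

RK4: k1 = f(t_n, p_n); k2 = f(t_n + h/2, p_n + (h/2)·k1); k3 = f(t_n + h/2, p_n + (h/2)·k2); k4 = f(t_n + h, p_n + h·k3); p_{n+1} = p_n + (h/6)·(k1 + 2k2 + 2k3 + k4).
t=0.000000, p=2.400000:
  k1 = f(0.000000, 2.400000) = 2.544000
  k2 = f(0.255000, 3.048720) = 3.774793
  k3 = f(0.255000, 3.362572) = 4.107477
  k4 = f(0.510000, 4.494813) = 5.850802
  p ← 2.400000 + (0.51/6)·(k1 + 2k2 + 2k3 + k4) = 4.453544
t=0.510000, p=4.453544:
  k1 = f(0.510000, 4.453544) = 5.807057
  k2 = f(0.765000, 5.934343) = 7.919854
  k3 = f(0.765000, 6.473107) = 8.490943
  k4 = f(1.020000, 8.783925) = 11.483561
  p ← 4.453544 + (0.51/6)·(k1 + 2k2 + 2k3 + k4) = 8.713082
p(1.02) ≈ 8.7131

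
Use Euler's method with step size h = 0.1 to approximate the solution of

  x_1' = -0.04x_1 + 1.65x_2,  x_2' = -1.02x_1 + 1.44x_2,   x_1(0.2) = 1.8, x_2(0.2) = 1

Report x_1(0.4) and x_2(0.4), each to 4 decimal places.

Euler on (x_1,x_2): x_1_{n+1} = x_1_n + h·x_1', x_2_{n+1} = x_2_n + h·x_2'.
0.200000: (1.800000, 1.000000); f=(1.578000, -0.396000) → (1.957800, 0.960400)
0.300000: (1.957800, 0.960400); f=(1.506348, -0.613980) → (2.108435, 0.899002)
(x_1(0.4), x_2(0.4)) ≈ (2.1084, 0.8990)

2.1084, 0.8990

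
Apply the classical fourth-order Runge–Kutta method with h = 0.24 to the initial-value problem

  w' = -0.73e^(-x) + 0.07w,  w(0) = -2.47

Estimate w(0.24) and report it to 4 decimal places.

-2.6690

RK4: k1 = f(x_n, w_n); k2 = f(x_n + h/2, w_n + (h/2)·k1); k3 = f(x_n + h/2, w_n + (h/2)·k2); k4 = f(x_n + h, w_n + h·k3); w_{n+1} = w_n + (h/6)·(k1 + 2k2 + 2k3 + k4).
x=0.000000, w=-2.470000:
  k1 = f(0.000000, -2.470000) = -0.902900
  k2 = f(0.120000, -2.578348) = -0.827936
  k3 = f(0.120000, -2.569352) = -0.827307
  k4 = f(0.240000, -2.668554) = -0.761037
  w ← -2.470000 + (0.24/6)·(k1 + 2k2 + 2k3 + k4) = -2.668977
w(0.24) ≈ -2.6690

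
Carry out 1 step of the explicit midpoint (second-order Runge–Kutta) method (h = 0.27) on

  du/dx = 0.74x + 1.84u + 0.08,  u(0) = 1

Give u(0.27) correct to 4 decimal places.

Midpoint: k1 = f(x_n, u_n); k2 = f(x_n + h/2, u_n + (h/2)·k1); u_{n+1} = u_n + h·k2.
x=0.000000, u=1.000000:
  k1 = f(0.000000, 1.000000) = 1.920000
  k2 = f(0.135000, 1.259200) = 2.496828
  u ← 1.000000 + 0.27·2.496828 = 1.674144
u(0.27) ≈ 1.6741

1.6741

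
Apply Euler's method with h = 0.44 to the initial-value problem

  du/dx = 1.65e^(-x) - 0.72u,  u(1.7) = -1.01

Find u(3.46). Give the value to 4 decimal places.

Euler: u_{n+1} = u_n + h·f(x_n, u_n).
x=1.700000, u=-1.010000: f=1.028628 → u ← -1.010000 + 0.44·1.028628 = -0.557404
x=2.140000, u=-0.557404: f=0.595461 → u ← -0.557404 + 0.44·0.595461 = -0.295401
x=2.580000, u=-0.295401: f=0.337716 → u ← -0.295401 + 0.44·0.337716 = -0.146806
x=3.020000, u=-0.146806: f=0.186222 → u ← -0.146806 + 0.44·0.186222 = -0.064868
u(3.46) ≈ -0.0649

-0.0649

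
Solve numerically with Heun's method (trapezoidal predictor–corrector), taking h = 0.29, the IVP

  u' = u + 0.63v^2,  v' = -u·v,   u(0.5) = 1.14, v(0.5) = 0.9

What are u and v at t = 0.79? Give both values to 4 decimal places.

Heun on (u,v): k1 = f(t_n, state_n); k2 = f(t_n + h, state_n + h·k1); state_{n+1} = state_n + (h/2)·(k1 + k2).
0.500000: (1.140000, 0.900000)
  k1 = (1.650300, -1.026000)
  predictor → (1.618587, 0.602460)
  k2 = (1.847251, -0.975134)
  → (1.647145, 0.609836)
(u(0.79), v(0.79)) ≈ (1.6471, 0.6098)

1.6471, 0.6098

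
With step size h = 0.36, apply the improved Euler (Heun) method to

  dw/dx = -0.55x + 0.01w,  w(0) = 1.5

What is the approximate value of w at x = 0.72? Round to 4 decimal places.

Heun: k1 = f(x_n, w_n); k2 = f(x_n + h, w_n + h·k1); w_{n+1} = w_n + (h/2)·(k1 + k2).
x=0.000000, w=1.500000:
  k1 = f(0.000000, 1.500000) = 0.015000
  k2 = f(0.360000, 1.505400) = -0.182946
  w ← 1.500000 + (0.36/2)·(0.015000 + (-0.182946)) = 1.469770
x=0.360000, w=1.469770:
  k1 = f(0.360000, 1.469770) = -0.183302
  k2 = f(0.720000, 1.403781) = -0.381962
  w ← 1.469770 + (0.36/2)·(-0.183302 + (-0.381962)) = 1.368022
w(0.72) ≈ 1.3680

1.3680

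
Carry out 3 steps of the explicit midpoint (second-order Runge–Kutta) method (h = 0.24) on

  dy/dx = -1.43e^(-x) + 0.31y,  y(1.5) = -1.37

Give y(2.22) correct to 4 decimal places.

-1.8981

Midpoint: k1 = f(x_n, y_n); k2 = f(x_n + h/2, y_n + (h/2)·k1); y_{n+1} = y_n + h·k2.
x=1.500000, y=-1.370000:
  k1 = f(1.500000, -1.370000) = -0.743776
  k2 = f(1.620000, -1.459253) = -0.735364
  y ← -1.370000 + 0.24·(-0.735364) = -1.546487
x=1.740000, y=-1.546487:
  k1 = f(1.740000, -1.546487) = -0.730405
  k2 = f(1.860000, -1.634136) = -0.729194
  y ← -1.546487 + 0.24·(-0.729194) = -1.721494
x=1.980000, y=-1.721494:
  k1 = f(1.980000, -1.721494) = -0.731102
  k2 = f(2.100000, -1.809226) = -0.735973
  y ← -1.721494 + 0.24·(-0.735973) = -1.898127
y(2.22) ≈ -1.8981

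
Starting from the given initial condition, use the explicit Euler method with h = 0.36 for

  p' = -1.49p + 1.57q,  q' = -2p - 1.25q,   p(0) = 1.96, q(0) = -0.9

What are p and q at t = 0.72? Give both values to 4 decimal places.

Euler on (p,q): p_{n+1} = p_n + h·p', q_{n+1} = q_n + h·q'.
0.000000: (1.960000, -0.900000); f=(-4.333400, -2.795000) → (0.399976, -1.906200)
0.360000: (0.399976, -1.906200); f=(-3.588698, 1.582798) → (-0.891955, -1.336393)
(p(0.72), q(0.72)) ≈ (-0.8920, -1.3364)

-0.8920, -1.3364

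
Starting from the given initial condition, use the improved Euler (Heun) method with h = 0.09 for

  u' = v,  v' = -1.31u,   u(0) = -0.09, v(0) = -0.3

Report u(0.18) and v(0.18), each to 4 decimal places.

-0.1418, -0.2725

Heun on (u,v): k1 = f(t_n, state_n); k2 = f(t_n + h, state_n + h·k1); state_{n+1} = state_n + (h/2)·(k1 + k2).
0.000000: (-0.090000, -0.300000)
  k1 = (-0.300000, 0.117900)
  predictor → (-0.117000, -0.289389)
  k2 = (-0.289389, 0.153270)
  → (-0.116523, -0.287797)
0.090000: (-0.116523, -0.287797)
  k1 = (-0.287797, 0.152644)
  predictor → (-0.142424, -0.274059)
  k2 = (-0.274059, 0.186576)
  → (-0.141806, -0.272532)
(u(0.18), v(0.18)) ≈ (-0.1418, -0.2725)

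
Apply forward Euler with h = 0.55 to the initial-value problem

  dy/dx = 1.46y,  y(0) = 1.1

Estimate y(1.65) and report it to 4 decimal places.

6.4473

Euler: y_{n+1} = y_n + h·f(x_n, y_n).
x=0.000000, y=1.100000: f=1.606000 → y ← 1.100000 + 0.55·1.606000 = 1.983300
x=0.550000, y=1.983300: f=2.895618 → y ← 1.983300 + 0.55·2.895618 = 3.575890
x=1.100000, y=3.575890: f=5.220799 → y ← 3.575890 + 0.55·5.220799 = 6.447329
y(1.65) ≈ 6.4473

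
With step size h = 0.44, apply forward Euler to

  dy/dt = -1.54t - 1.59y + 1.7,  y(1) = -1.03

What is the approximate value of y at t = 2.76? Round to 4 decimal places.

Euler: y_{n+1} = y_n + h·f(t_n, y_n).
t=1.000000, y=-1.030000: f=1.797700 → y ← -1.030000 + 0.44·1.797700 = -0.239012
t=1.440000, y=-0.239012: f=-0.137571 → y ← -0.239012 + 0.44·(-0.137571) = -0.299543
t=1.880000, y=-0.299543: f=-0.718926 → y ← -0.299543 + 0.44·(-0.718926) = -0.615871
t=2.320000, y=-0.615871: f=-0.893565 → y ← -0.615871 + 0.44·(-0.893565) = -1.009040
y(2.76) ≈ -1.0090

-1.0090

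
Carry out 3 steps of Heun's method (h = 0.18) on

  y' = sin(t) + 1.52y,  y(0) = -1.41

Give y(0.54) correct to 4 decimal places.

-2.9945

Heun: k1 = f(t_n, y_n); k2 = f(t_n + h, y_n + h·k1); y_{n+1} = y_n + (h/2)·(k1 + k2).
t=0.000000, y=-1.410000:
  k1 = f(0.000000, -1.410000) = -2.143200
  k2 = f(0.180000, -1.795776) = -2.550550
  y ← -1.410000 + (0.18/2)·(-2.143200 + (-2.550550)) = -1.832437
t=0.180000, y=-1.832437:
  k1 = f(0.180000, -1.832437) = -2.606275
  k2 = f(0.360000, -2.301567) = -3.146108
  y ← -1.832437 + (0.18/2)·(-2.606275 + (-3.146108)) = -2.350152
t=0.360000, y=-2.350152:
  k1 = f(0.360000, -2.350152) = -3.219957
  k2 = f(0.540000, -2.929744) = -3.939075
  y ← -2.350152 + (0.18/2)·(-3.219957 + (-3.939075)) = -2.994465
y(0.54) ≈ -2.9945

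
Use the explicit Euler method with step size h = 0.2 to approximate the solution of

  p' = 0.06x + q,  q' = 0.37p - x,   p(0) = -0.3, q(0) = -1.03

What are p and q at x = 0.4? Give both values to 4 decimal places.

Euler on (p,q): p_{n+1} = p_n + h·p', q_{n+1} = q_n + h·q'.
0.000000: (-0.300000, -1.030000); f=(-1.030000, -0.111000) → (-0.506000, -1.052200)
0.200000: (-0.506000, -1.052200); f=(-1.040200, -0.387220) → (-0.714040, -1.129644)
(p(0.4), q(0.4)) ≈ (-0.7140, -1.1296)

-0.7140, -1.1296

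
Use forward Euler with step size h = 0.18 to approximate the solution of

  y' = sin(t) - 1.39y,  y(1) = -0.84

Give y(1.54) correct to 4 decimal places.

Euler: y_{n+1} = y_n + h·f(t_n, y_n).
t=1.000000, y=-0.840000: f=2.009071 → y ← -0.840000 + 0.18·2.009071 = -0.478367
t=1.180000, y=-0.478367: f=1.589536 → y ← -0.478367 + 0.18·1.589536 = -0.192251
t=1.360000, y=-0.192251: f=1.245093 → y ← -0.192251 + 0.18·1.245093 = 0.031866
y(1.54) ≈ 0.0319

0.0319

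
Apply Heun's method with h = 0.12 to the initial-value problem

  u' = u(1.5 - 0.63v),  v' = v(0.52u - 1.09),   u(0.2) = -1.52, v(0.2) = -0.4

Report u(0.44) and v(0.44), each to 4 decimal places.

-2.2798, -0.2453

Heun on (u,v): k1 = f(x_n, state_n); k2 = f(x_n + h, state_n + h·k1); state_{n+1} = state_n + (h/2)·(k1 + k2).
0.200000: (-1.520000, -0.400000)
  k1 = (-2.663040, 0.752160)
  predictor → (-1.839565, -0.309741)
  k2 = (-3.118314, 0.633907)
  → (-1.866881, -0.316836)
0.320000: (-1.866881, -0.316836)
  k1 = (-3.172964, 0.652929)
  predictor → (-2.247637, -0.238485)
  k2 = (-3.709152, 0.538682)
  → (-2.279808, -0.245339)
(u(0.44), v(0.44)) ≈ (-2.2798, -0.2453)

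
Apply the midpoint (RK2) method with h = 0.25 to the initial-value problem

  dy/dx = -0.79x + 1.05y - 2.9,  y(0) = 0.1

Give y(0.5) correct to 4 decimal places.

Midpoint: k1 = f(x_n, y_n); k2 = f(x_n + h/2, y_n + (h/2)·k1); y_{n+1} = y_n + h·k2.
x=0.000000, y=0.100000:
  k1 = f(0.000000, 0.100000) = -2.795000
  k2 = f(0.125000, -0.249375) = -3.260594
  y ← 0.100000 + 0.25·(-3.260594) = -0.715148
x=0.250000, y=-0.715148:
  k1 = f(0.250000, -0.715148) = -3.848406
  k2 = f(0.375000, -1.196199) = -4.452259
  y ← -0.715148 + 0.25·(-4.452259) = -1.828213
y(0.5) ≈ -1.8282

-1.8282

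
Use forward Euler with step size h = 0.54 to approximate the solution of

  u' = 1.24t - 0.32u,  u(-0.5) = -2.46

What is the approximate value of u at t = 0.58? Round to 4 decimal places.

Euler: u_{n+1} = u_n + h·f(t_n, u_n).
t=-0.500000, u=-2.460000: f=0.167200 → u ← -2.460000 + 0.54·0.167200 = -2.369712
t=0.040000, u=-2.369712: f=0.807908 → u ← -2.369712 + 0.54·0.807908 = -1.933442
u(0.58) ≈ -1.9334

-1.9334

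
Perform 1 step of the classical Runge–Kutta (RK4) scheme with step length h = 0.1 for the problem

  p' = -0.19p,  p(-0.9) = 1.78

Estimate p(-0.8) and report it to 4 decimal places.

1.7465

RK4: k1 = f(s_n, p_n); k2 = f(s_n + h/2, p_n + (h/2)·k1); k3 = f(s_n + h/2, p_n + (h/2)·k2); k4 = f(s_n + h, p_n + h·k3); p_{n+1} = p_n + (h/6)·(k1 + 2k2 + 2k3 + k4).
s=-0.900000, p=1.780000:
  k1 = f(-0.900000, 1.780000) = -0.338200
  k2 = f(-0.850000, 1.763090) = -0.334987
  k3 = f(-0.850000, 1.763251) = -0.335018
  k4 = f(-0.800000, 1.746498) = -0.331835
  p ← 1.780000 + (0.1/6)·(k1 + 2k2 + 2k3 + k4) = 1.746499
p(-0.8) ≈ 1.7465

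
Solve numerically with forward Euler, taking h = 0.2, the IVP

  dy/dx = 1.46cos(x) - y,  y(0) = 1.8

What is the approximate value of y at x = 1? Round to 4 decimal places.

Euler: y_{n+1} = y_n + h·f(x_n, y_n).
x=0.000000, y=1.800000: f=-0.340000 → y ← 1.800000 + 0.2·(-0.340000) = 1.732000
x=0.200000, y=1.732000: f=-0.301103 → y ← 1.732000 + 0.2·(-0.301103) = 1.671779
x=0.400000, y=1.671779: f=-0.327030 → y ← 1.671779 + 0.2·(-0.327030) = 1.606373
x=0.600000, y=1.606373: f=-0.401383 → y ← 1.606373 + 0.2·(-0.401383) = 1.526097
x=0.800000, y=1.526097: f=-0.508905 → y ← 1.526097 + 0.2·(-0.508905) = 1.424316
y(1) ≈ 1.4243

1.4243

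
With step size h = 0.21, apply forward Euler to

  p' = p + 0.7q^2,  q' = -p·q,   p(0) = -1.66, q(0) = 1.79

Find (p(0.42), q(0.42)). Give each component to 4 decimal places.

Euler on (p,q): p_{n+1} = p_n + h·p', q_{n+1} = q_n + h·q'.
0.000000: (-1.660000, 1.790000); f=(0.582870, 2.971400) → (-1.537597, 2.413994)
0.210000: (-1.537597, 2.413994); f=(2.541560, 3.711751) → (-1.003870, 3.193462)
(p(0.42), q(0.42)) ≈ (-1.0039, 3.1935)

-1.0039, 3.1935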